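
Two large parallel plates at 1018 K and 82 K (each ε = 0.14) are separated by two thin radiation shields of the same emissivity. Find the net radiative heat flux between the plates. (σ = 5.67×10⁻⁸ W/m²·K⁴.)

q ≈ 1530 W/m²

Each of the 3 gaps contributes resistance (2/ε − 1) = 2/0.14 − 1 = 13.29; total = 39.86.
q = σ(T₁⁴ − T₂⁴) / 39.86 = 5.67×10⁻⁸ × 1.07×10^12 / 39.86 = 1530 W/m².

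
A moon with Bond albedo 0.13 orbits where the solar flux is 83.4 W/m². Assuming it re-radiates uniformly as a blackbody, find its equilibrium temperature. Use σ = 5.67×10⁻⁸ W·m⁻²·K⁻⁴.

Power absorbed = (1−a)S·πR²; power emitted = 4πR²σT⁴. Equating and cancelling πR²:
T = ((1−a)S / 4σ)^(1/4) = (72.6 / (4 × 5.67×10⁻⁸))^(1/4) = (3.20×10^8)^(1/4).
T = 134 K.

T ≈ 134 K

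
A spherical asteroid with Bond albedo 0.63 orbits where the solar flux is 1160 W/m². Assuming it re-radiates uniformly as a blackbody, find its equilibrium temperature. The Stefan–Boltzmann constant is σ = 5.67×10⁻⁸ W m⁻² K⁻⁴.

Power absorbed = (1−a)S·πR²; power emitted = 4πR²σT⁴. Equating and cancelling πR²:
T = ((1−a)S / 4σ)^(1/4) = (429 / (4 × 5.67×10⁻⁸))^(1/4) = (1.89×10^9)^(1/4).
T = 209 K.

T ≈ 209 K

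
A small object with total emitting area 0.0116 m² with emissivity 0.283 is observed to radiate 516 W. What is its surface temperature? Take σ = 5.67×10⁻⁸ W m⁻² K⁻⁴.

T ≈ 1290 K

From P = εσAT⁴, T = (P / εσA)^(1/4) = (516 / (0.283 × 5.67×10⁻⁸ × 0.0116))^(1/4).
T = (2.77×10^12)^(1/4) = 1290 K.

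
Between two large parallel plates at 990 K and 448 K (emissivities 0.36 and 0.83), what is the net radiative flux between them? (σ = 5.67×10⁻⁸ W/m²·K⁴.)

q ≈ 17500 W/m²

For two large parallel gray plates, q = σ(T₁⁴ − T₂⁴) / (1/ε₁ + 1/ε₂ − 1).
1/ε₁ + 1/ε₂ − 1 = 1/0.36 + 1/0.83 − 1 = 2.983.
T₁⁴ − T₂⁴ = 9.61×10^11 − 4.03×10^10 = 9.20×10^11 K⁴.
q = 5.67×10⁻⁸ × 9.20×10^11 / 2.983 = 17500 W/m².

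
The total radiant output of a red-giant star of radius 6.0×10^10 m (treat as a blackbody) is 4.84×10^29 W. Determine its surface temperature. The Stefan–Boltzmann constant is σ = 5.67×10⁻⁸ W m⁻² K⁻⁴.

T ≈ 3710 K

A = 4πr² = 4π × (6.0×10^10)² = 4.52×10^22 m².
From P = σAT⁴, T = (P / σA)^(1/4) = (4.84×10^29 / (5.67×10⁻⁸ × 4.52×10^22))^(1/4).
T = (1.89×10^14)^(1/4) = 3710 K.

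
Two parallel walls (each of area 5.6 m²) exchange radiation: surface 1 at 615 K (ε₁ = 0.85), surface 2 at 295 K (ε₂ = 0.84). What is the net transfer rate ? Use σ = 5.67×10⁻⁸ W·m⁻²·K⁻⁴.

For two large parallel gray plates, q = σ(T₁⁴ − T₂⁴) / (1/ε₁ + 1/ε₂ − 1).
1/ε₁ + 1/ε₂ − 1 = 1/0.85 + 1/0.84 − 1 = 1.367.
T₁⁴ − T₂⁴ = 1.43×10^11 − 7.57×10^9 = 1.35×10^11 K⁴.
q = 5.67×10⁻⁸ × 1.35×10^11 / 1.367 = 5620 W/m².
Q = q·A = 5620 × 5.6 = 31500 W.

Q ≈ 31500 W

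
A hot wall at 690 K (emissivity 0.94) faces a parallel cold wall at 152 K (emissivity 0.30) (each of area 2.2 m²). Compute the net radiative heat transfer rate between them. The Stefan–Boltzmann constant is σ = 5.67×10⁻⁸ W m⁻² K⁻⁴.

Q ≈ 8300 W

For two large parallel gray plates, q = σ(T₁⁴ − T₂⁴) / (1/ε₁ + 1/ε₂ − 1).
1/ε₁ + 1/ε₂ − 1 = 1/0.94 + 1/0.30 − 1 = 3.397.
T₁⁴ − T₂⁴ = 2.27×10^11 − 5.34×10^8 = 2.26×10^11 K⁴.
q = 5.67×10⁻⁸ × 2.26×10^11 / 3.397 = 3770 W/m².
Q = q·A = 3770 × 2.2 = 8300 W.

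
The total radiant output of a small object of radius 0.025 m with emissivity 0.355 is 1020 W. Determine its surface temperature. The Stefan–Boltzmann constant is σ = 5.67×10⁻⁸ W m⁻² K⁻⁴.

A = 4πr² = 4π × (0.025)² = 7.85×10^-3 m².
From P = εσAT⁴, T = (P / εσA)^(1/4) = (1020 / (0.355 × 5.67×10⁻⁸ × 7.85×10^-3))^(1/4).
T = (6.45×10^12)^(1/4) = 1590 K.

T ≈ 1590 K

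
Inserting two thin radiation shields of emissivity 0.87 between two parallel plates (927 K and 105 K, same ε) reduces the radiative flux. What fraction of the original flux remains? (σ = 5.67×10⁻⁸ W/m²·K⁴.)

With N identical shields there are N+1 = 3 gaps in series, each with the same radiative resistance, so the flux falls to 1/(N+1) of its unshielded value.

ratio ≈ 0.333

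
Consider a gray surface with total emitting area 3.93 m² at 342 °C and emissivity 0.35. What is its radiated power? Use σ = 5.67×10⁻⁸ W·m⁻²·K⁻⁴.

P ≈ 11200 W

342 °C = 615 K.
P = εσAT⁴ = 0.35 × 5.67×10⁻⁸ × 3.93 × (615)⁴ = 0.35 × 5.67×10⁻⁸ × 3.93 × 1.43×10^11.
P = 11200 W.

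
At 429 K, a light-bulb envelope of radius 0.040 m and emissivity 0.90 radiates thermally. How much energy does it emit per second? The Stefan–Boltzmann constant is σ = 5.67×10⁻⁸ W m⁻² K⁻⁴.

A = 4πr² = 4π × (0.040)² = 0.0201 m².
Stefan–Boltzmann: P = εσAT⁴ = 0.90 × 5.67×10⁻⁸ × 0.0201 × (429)⁴ = 0.90 × 5.67×10⁻⁸ × 0.0201 × 3.39×10^10.
P = 34.8 W.

P ≈ 34.8 W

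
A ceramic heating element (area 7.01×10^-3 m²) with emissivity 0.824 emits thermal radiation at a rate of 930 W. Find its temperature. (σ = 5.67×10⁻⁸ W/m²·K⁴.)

From P = εσAT⁴, T = (P / εσA)^(1/4) = (930 / (0.824 × 5.67×10⁻⁸ × 7.01×10^-3))^(1/4).
T = (2.84×10^12)^(1/4) = 1300 K.

T ≈ 1300 K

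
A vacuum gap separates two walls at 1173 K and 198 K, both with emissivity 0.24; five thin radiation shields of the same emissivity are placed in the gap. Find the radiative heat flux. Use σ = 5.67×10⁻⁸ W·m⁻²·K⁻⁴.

q ≈ 2440 W/m²

Each of the 6 gaps contributes resistance (2/ε − 1) = 2/0.24 − 1 = 7.333; total = 44.00.
q = σ(T₁⁴ − T₂⁴) / 44.00 = 5.67×10⁻⁸ × 1.89×10^12 / 44.00 = 2440 W/m².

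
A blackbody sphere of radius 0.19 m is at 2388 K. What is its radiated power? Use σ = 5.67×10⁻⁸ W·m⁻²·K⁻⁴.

P ≈ 8.36×10^5 W

A = 4πr² = 4π × (0.19)² = 0.454 m².
P = σAT⁴ = 5.67×10⁻⁸ × 0.454 × (2388)⁴ = 5.67×10⁻⁸ × 0.454 × 3.25×10^13.
P = 8.36×10^5 W.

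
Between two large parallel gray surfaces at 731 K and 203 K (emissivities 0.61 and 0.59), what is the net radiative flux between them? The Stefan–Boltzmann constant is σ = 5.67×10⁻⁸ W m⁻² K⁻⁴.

q ≈ 6890 W/m²

For two large parallel gray plates, q = σ(T₁⁴ − T₂⁴) / (1/ε₁ + 1/ε₂ − 1).
1/ε₁ + 1/ε₂ − 1 = 1/0.61 + 1/0.59 − 1 = 2.334.
T₁⁴ − T₂⁴ = 2.86×10^11 − 1.70×10^9 = 2.84×10^11 K⁴.
q = 5.67×10⁻⁸ × 2.84×10^11 / 2.334 = 6890 W/m².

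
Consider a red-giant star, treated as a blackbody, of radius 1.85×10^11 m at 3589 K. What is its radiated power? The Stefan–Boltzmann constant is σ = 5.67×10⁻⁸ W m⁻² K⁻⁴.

A = 4πr² = 4π × (1.85×10^11)² = 4.30×10^23 m².
P = σAT⁴ = 5.67×10⁻⁸ × 4.30×10^23 × (3589)⁴ = 5.67×10⁻⁸ × 4.30×10^23 × 1.66×10^14.
P = 4.05×10^30 W.

P ≈ 4.05×10^30 W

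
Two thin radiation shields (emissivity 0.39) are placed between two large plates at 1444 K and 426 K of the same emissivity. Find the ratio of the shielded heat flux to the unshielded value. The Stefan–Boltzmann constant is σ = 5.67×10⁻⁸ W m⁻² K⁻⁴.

ratio ≈ 0.333

With N identical shields there are N+1 = 3 gaps in series, each with the same radiative resistance, so the flux falls to 1/(N+1) of its unshielded value.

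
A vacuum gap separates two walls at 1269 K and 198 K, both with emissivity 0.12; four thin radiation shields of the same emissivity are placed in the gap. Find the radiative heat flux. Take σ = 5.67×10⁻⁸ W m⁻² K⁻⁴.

Each of the 5 gaps contributes resistance (2/ε − 1) = 2/0.12 − 1 = 15.67; total = 78.33.
q = σ(T₁⁴ − T₂⁴) / 78.33 = 5.67×10⁻⁸ × 2.59×10^12 / 78.33 = 1880 W/m².

q ≈ 1880 W/m²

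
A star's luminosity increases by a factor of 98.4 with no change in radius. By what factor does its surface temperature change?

factor ≈ 3.15

P ∝ T⁴ ⇒ T ∝ P^(1/4), so T scales by (98.4)^(1/4) = 3.15.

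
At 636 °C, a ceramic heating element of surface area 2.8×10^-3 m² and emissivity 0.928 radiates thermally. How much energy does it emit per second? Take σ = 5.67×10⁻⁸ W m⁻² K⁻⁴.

P ≈ 101 W

636 °C = 909 K.
P = εσAT⁴ = 0.928 × 5.67×10⁻⁸ × 2.80×10^-3 × (909)⁴ = 0.928 × 5.67×10⁻⁸ × 2.80×10^-3 × 6.83×10^11.
P = 101 W.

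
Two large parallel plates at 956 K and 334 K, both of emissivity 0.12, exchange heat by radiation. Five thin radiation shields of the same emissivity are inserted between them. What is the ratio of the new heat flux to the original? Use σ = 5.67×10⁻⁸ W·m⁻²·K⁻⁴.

ratio ≈ 0.167

With N identical shields there are N+1 = 6 gaps in series, each with the same radiative resistance, so the flux falls to 1/(N+1) of its unshielded value.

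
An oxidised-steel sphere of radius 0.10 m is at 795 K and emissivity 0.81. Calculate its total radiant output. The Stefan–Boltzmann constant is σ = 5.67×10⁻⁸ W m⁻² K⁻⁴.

A = 4πr² = 4π × (0.10)² = 0.126 m².
P = εσAT⁴ = 0.81 × 5.67×10⁻⁸ × 0.126 × (795)⁴ = 0.81 × 5.67×10⁻⁸ × 0.126 × 3.99×10^11.
P = 2310 W.

P ≈ 2310 W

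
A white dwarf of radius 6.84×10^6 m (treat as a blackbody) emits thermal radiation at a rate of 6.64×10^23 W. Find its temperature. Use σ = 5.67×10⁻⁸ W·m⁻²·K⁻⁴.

A = 4πr² = 4π × (6.84×10^6)² = 5.88×10^14 m².
From P = σAT⁴, T = (P / σA)^(1/4) = (6.64×10^23 / (5.67×10⁻⁸ × 5.88×10^14))^(1/4).
T = (1.99×10^16)^(1/4) = 11900 K.

T ≈ 11900 K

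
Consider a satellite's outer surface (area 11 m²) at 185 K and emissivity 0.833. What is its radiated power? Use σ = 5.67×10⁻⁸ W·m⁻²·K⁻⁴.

P ≈ 609 W

Stefan–Boltzmann: P = εσAT⁴ = 0.833 × 5.67×10⁻⁸ × 11.0 × (185)⁴ = 0.833 × 5.67×10⁻⁸ × 11.0 × 1.17×10^9.
P = 609 W.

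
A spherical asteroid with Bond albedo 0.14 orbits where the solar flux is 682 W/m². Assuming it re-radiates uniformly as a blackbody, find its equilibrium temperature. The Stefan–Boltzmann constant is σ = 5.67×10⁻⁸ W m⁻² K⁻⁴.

Power absorbed = (1−a)S·πR²; power emitted = 4πR²σT⁴. Equating and cancelling πR²:
T = ((1−a)S / 4σ)^(1/4) = (587 / (4 × 5.67×10⁻⁸))^(1/4) = (2.59×10^9)^(1/4).
T = 226 K.

T ≈ 226 K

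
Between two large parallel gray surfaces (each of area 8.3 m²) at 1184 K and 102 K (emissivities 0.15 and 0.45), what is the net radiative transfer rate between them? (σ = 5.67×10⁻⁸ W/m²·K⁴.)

For two large parallel gray plates, q = σ(T₁⁴ − T₂⁴) / (1/ε₁ + 1/ε₂ − 1).
1/ε₁ + 1/ε₂ − 1 = 1/0.15 + 1/0.45 − 1 = 7.889.
T₁⁴ − T₂⁴ = 1.97×10^12 − 1.08×10^8 = 1.97×10^12 K⁴.
q = 5.67×10⁻⁸ × 1.97×10^12 / 7.889 = 14100 W/m².
Q = q·A = 14100 × 8.3 = 1.17×10^5 W.

Q ≈ 1.17×10^5 W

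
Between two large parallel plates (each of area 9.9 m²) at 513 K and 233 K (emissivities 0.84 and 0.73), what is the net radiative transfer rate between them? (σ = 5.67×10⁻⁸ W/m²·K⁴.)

Q ≈ 23900 W

For two large parallel gray plates, q = σ(T₁⁴ − T₂⁴) / (1/ε₁ + 1/ε₂ − 1).
1/ε₁ + 1/ε₂ − 1 = 1/0.84 + 1/0.73 − 1 = 1.560.
T₁⁴ − T₂⁴ = 6.93×10^10 − 2.95×10^9 = 6.63×10^10 K⁴.
q = 5.67×10⁻⁸ × 6.63×10^10 / 1.560 = 2410 W/m².
Q = q·A = 2410 × 9.9 = 23900 W.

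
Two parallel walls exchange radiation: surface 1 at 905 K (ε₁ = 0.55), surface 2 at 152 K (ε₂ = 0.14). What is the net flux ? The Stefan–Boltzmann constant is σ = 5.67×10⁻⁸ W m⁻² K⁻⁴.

q ≈ 4770 W/m²

For two large parallel gray plates, q = σ(T₁⁴ − T₂⁴) / (1/ε₁ + 1/ε₂ − 1).
1/ε₁ + 1/ε₂ − 1 = 1/0.55 + 1/0.14 − 1 = 7.961.
T₁⁴ − T₂⁴ = 6.71×10^11 − 5.34×10^8 = 6.70×10^11 K⁴.
q = 5.67×10⁻⁸ × 6.70×10^11 / 7.961 = 4770 W/m².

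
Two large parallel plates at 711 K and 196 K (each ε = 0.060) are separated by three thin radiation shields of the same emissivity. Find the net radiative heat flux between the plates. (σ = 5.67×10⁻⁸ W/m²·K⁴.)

Each of the 4 gaps contributes resistance (2/ε − 1) = 2/0.060 − 1 = 32.33; total = 129.3.
q = σ(T₁⁴ − T₂⁴) / 129.3 = 5.67×10⁻⁸ × 2.54×10^11 / 129.3 = 111 W/m².

q ≈ 111 W/m²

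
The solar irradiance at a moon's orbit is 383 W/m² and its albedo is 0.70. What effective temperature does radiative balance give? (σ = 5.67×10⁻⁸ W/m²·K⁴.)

Power absorbed = (1−a)S·πR²; power emitted = 4πR²σT⁴. Equating and cancelling πR²:
T = ((1−a)S / 4σ)^(1/4) = (115 / (4 × 5.67×10⁻⁸))^(1/4) = (5.07×10^8)^(1/4).
T = 150 K.

T ≈ 150 K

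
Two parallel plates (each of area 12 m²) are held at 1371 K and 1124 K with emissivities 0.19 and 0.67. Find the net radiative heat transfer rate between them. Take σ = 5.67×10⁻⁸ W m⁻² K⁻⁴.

Q ≈ 2.29×10^5 W

For two large parallel gray plates, q = σ(T₁⁴ − T₂⁴) / (1/ε₁ + 1/ε₂ − 1).
1/ε₁ + 1/ε₂ − 1 = 1/0.19 + 1/0.67 − 1 = 5.756.
T₁⁴ − T₂⁴ = 3.53×10^12 − 1.60×10^12 = 1.94×10^12 K⁴.
q = 5.67×10⁻⁸ × 1.94×10^12 / 5.756 = 19100 W/m².
Q = q·A = 19100 × 12 = 2.29×10^5 W.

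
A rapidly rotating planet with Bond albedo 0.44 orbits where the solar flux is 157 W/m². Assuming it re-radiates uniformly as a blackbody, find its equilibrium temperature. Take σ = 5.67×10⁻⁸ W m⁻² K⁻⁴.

T ≈ 140 K

Power absorbed = (1−a)S·πR²; power emitted = 4πR²σT⁴. Equating and cancelling πR²:
T = ((1−a)S / 4σ)^(1/4) = (87.9 / (4 × 5.67×10⁻⁸))^(1/4) = (3.88×10^8)^(1/4).
T = 140 K.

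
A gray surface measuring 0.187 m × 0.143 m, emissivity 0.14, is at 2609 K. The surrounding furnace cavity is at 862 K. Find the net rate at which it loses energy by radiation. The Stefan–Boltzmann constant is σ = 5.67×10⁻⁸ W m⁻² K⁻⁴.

A = 0.187 × 0.143 = 0.0267 m².
Q = εσA(T⁴ − T_s⁴). T⁴ − T_s⁴ = (2609)⁴ − (862)⁴ = 4.63×10^13 − 5.52×10^11 = 4.58×10^13 K⁴.
Q = 0.14 × 5.67×10⁻⁸ × 0.0267 × 4.58×10^13 = 9720 W.

Q ≈ 9720 W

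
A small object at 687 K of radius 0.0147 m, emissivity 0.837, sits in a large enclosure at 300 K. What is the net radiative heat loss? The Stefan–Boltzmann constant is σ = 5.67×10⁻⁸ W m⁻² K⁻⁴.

A = 4πr² = 4π × (0.0147)² = 2.72×10^-3 m².
Q = εσA(T⁴ − T_s⁴). T⁴ − T_s⁴ = (687)⁴ − (300)⁴ = 2.23×10^11 − 8.10×10^9 = 2.15×10^11 K⁴.
Q = 0.837 × 5.67×10⁻⁸ × 2.72×10^-3 × 2.15×10^11 = 27.7 W.

Q ≈ 27.7 W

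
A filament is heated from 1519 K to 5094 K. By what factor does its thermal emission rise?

ratio ≈ 126

P ∝ T⁴, so the ratio is (5094/1519)⁴ = (3.354)⁴ = 126.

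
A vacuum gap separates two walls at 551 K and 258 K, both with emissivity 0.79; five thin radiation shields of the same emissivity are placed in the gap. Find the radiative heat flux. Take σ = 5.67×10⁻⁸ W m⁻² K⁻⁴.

q ≈ 541 W/m²

Each of the 6 gaps contributes resistance (2/ε − 1) = 2/0.79 − 1 = 1.532; total = 9.190.
q = σ(T₁⁴ − T₂⁴) / 9.190 = 5.67×10⁻⁸ × 8.77×10^10 / 9.190 = 541 W/m².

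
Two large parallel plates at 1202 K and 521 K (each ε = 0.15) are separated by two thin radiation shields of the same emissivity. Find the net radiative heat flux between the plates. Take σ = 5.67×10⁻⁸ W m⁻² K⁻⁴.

Each of the 3 gaps contributes resistance (2/ε − 1) = 2/0.15 − 1 = 12.33; total = 37.00.
q = σ(T₁⁴ − T₂⁴) / 37.00 = 5.67×10⁻⁸ × 2.01×10^12 / 37.00 = 3090 W/m².

q ≈ 3090 W/m²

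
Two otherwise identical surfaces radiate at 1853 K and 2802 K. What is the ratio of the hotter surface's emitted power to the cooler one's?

ratio ≈ 5.23

P ∝ T⁴, so the ratio is (2802/1853)⁴ = (1.512)⁴ = 5.23.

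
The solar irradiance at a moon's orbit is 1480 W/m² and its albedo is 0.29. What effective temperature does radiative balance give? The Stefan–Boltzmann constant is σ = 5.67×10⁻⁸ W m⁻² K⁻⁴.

T ≈ 261 K

Power absorbed = (1−a)S·πR²; power emitted = 4πR²σT⁴. Equating and cancelling πR²:
T = ((1−a)S / 4σ)^(1/4) = (1050 / (4 × 5.67×10⁻⁸))^(1/4) = (4.63×10^9)^(1/4).
T = 261 K.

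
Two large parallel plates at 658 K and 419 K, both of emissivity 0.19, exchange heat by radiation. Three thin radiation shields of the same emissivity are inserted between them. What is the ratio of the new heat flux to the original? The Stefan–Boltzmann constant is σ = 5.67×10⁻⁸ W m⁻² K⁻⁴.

ratio ≈ 0.250

With N identical shields there are N+1 = 4 gaps in series, each with the same radiative resistance, so the flux falls to 1/(N+1) of its unshielded value.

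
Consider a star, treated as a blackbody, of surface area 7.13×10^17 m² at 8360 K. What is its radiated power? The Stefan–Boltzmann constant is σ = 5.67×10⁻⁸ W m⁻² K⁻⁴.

P = σAT⁴ = 5.67×10⁻⁸ × 7.13×10^17 × (8360)⁴ = 5.67×10⁻⁸ × 7.13×10^17 × 4.88×10^15.
P = 1.97×10^26 W.

P ≈ 1.97×10^26 W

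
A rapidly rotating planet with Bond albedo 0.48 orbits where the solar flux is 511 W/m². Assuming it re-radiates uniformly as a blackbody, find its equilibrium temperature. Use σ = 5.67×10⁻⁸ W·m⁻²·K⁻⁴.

Power absorbed = (1−a)S·πR²; power emitted = 4πR²σT⁴. Equating and cancelling πR²:
T = ((1−a)S / 4σ)^(1/4) = (266 / (4 × 5.67×10⁻⁸))^(1/4) = (1.17×10^9)^(1/4).
T = 185 K.

T ≈ 185 K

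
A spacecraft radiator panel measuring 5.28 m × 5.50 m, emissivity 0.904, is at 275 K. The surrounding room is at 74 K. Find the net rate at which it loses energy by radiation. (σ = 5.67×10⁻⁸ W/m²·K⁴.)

Q ≈ 8470 W

A = 5.28 × 5.50 = 29.0 m².
Q = εσA(T⁴ − T_s⁴). T⁴ − T_s⁴ = (275)⁴ − (74)⁴ = 5.72×10^9 − 3.00×10^7 = 5.69×10^9 K⁴.
Q = 0.904 × 5.67×10⁻⁸ × 29.0 × 5.69×10^9 = 8470 W.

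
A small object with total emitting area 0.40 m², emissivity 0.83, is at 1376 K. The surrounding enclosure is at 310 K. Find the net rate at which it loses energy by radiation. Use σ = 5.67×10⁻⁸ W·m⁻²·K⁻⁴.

Q ≈ 67300 W

Q = εσA(T⁴ − T_s⁴). T⁴ − T_s⁴ = (1376)⁴ − (310)⁴ = 3.58×10^12 − 9.24×10^9 = 3.58×10^12 K⁴.
Q = 0.83 × 5.67×10⁻⁸ × 0.400 × 3.58×10^12 = 67300 W.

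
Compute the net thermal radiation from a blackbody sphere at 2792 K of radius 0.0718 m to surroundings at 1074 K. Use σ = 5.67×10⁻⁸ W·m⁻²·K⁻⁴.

A = 4πr² = 4π × (0.0718)² = 0.0648 m².
Q = σA(T⁴ − T_s⁴). T⁴ − T_s⁴ = (2792)⁴ − (1074)⁴ = 6.08×10^13 − 1.33×10^12 = 5.94×10^13 K⁴.
Q = 5.67×10⁻⁸ × 0.0648 × 5.94×10^13 = 2.18×10^5 W.

Q ≈ 2.18×10^5 W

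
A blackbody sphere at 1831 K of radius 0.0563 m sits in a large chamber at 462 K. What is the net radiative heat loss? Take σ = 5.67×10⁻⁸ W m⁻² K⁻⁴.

A = 4πr² = 4π × (0.0563)² = 0.0398 m².
Q = σA(T⁴ − T_s⁴). T⁴ − T_s⁴ = (1831)⁴ − (462)⁴ = 1.12×10^13 − 4.56×10^10 = 1.12×10^13 K⁴.
Q = 5.67×10⁻⁸ × 0.0398 × 1.12×10^13 = 25300 W.

Q ≈ 25300 W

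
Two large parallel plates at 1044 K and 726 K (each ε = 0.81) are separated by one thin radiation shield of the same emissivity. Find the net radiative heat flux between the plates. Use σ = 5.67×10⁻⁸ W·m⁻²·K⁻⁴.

Each of the 2 gaps contributes resistance (2/ε − 1) = 2/0.81 − 1 = 1.469; total = 2.938.
q = σ(T₁⁴ − T₂⁴) / 2.938 = 5.67×10⁻⁸ × 9.10×10^11 / 2.938 = 17600 W/m².

q ≈ 17600 W/m²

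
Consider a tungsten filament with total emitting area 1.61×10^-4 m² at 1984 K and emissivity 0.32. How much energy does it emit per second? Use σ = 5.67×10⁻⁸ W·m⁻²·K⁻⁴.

Stefan–Boltzmann: P = εσAT⁴ = 0.32 × 5.67×10⁻⁸ × 1.61×10^-4 × (1984)⁴ = 0.32 × 5.67×10⁻⁸ × 1.61×10^-4 × 1.55×10^13.
P = 45.3 W.

P ≈ 45.3 W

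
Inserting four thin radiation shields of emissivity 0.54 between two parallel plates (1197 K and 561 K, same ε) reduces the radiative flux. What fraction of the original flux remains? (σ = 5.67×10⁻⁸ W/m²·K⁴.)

With N identical shields there are N+1 = 5 gaps in series, each with the same radiative resistance, so the flux falls to 1/(N+1) of its unshielded value.

ratio ≈ 0.200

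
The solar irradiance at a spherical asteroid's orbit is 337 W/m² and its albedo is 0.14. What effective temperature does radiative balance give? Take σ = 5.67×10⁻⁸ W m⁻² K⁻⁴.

Power absorbed = (1−a)S·πR²; power emitted = 4πR²σT⁴. Equating and cancelling πR²:
T = ((1−a)S / 4σ)^(1/4) = (290 / (4 × 5.67×10⁻⁸))^(1/4) = (1.28×10^9)^(1/4).
T = 189 K.

T ≈ 189 K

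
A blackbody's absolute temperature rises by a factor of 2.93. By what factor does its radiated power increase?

P ∝ T⁴, so the power scales as (2.93)⁴ = 73.7.

factor ≈ 73.7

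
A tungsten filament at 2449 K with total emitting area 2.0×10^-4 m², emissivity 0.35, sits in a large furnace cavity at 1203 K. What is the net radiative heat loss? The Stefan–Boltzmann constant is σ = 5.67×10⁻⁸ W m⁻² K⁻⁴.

Q = εσA(T⁴ − T_s⁴). T⁴ − T_s⁴ = (2449)⁴ − (1203)⁴ = 3.60×10^13 − 2.09×10^12 = 3.39×10^13 K⁴.
Q = 0.35 × 5.67×10⁻⁸ × 2.00×10^-4 × 3.39×10^13 = 134 W.

Q ≈ 134 W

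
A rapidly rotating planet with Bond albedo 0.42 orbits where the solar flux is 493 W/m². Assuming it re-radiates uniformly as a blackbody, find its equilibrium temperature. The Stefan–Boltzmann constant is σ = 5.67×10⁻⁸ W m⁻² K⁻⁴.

Power absorbed = (1−a)S·πR²; power emitted = 4πR²σT⁴. Equating and cancelling πR²:
T = ((1−a)S / 4σ)^(1/4) = (286 / (4 × 5.67×10⁻⁸))^(1/4) = (1.26×10^9)^(1/4).
T = 188 K.

T ≈ 188 K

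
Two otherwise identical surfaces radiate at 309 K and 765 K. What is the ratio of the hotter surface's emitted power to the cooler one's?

ratio ≈ 37.6

P ∝ T⁴, so the ratio is (765/309)⁴ = (2.476)⁴ = 37.6.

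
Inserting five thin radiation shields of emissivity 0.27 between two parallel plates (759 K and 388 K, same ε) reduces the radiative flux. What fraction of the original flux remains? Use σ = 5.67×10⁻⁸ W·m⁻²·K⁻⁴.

With N identical shields there are N+1 = 6 gaps in series, each with the same radiative resistance, so the flux falls to 1/(N+1) of its unshielded value.

ratio ≈ 0.167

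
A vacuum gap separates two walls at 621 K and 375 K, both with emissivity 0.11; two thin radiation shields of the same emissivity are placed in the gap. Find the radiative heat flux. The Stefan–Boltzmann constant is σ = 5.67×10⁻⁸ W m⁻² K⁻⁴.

q ≈ 142 W/m²

Each of the 3 gaps contributes resistance (2/ε − 1) = 2/0.11 − 1 = 17.18; total = 51.55.
q = σ(T₁⁴ − T₂⁴) / 51.55 = 5.67×10⁻⁸ × 1.29×10^11 / 51.55 = 142 W/m².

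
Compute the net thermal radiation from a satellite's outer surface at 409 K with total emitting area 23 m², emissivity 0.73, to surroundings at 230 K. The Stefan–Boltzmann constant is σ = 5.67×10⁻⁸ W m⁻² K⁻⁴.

Q = εσA(T⁴ − T_s⁴). T⁴ − T_s⁴ = (409)⁴ − (230)⁴ = 2.80×10^10 − 2.80×10^9 = 2.52×10^10 K⁴.
Q = 0.73 × 5.67×10⁻⁸ × 23.0 × 2.52×10^10 = 24000 W.

Q ≈ 24000 W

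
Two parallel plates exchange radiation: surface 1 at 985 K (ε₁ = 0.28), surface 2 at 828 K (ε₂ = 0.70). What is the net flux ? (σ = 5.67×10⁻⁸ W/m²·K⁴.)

For two large parallel gray plates, q = σ(T₁⁴ − T₂⁴) / (1/ε₁ + 1/ε₂ − 1).
1/ε₁ + 1/ε₂ − 1 = 1/0.28 + 1/0.70 − 1 = 4.000.
T₁⁴ − T₂⁴ = 9.41×10^11 − 4.70×10^11 = 4.71×10^11 K⁴.
q = 5.67×10⁻⁸ × 4.71×10^11 / 4.000 = 6680 W/m².

q ≈ 6680 W/m²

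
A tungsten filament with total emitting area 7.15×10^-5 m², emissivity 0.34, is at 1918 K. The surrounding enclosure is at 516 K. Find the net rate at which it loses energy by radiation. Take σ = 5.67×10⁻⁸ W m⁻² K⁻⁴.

Q ≈ 18.6 W

Q = εσA(T⁴ − T_s⁴). T⁴ − T_s⁴ = (1918)⁴ − (516)⁴ = 1.35×10^13 − 7.09×10^10 = 1.35×10^13 K⁴.
Q = 0.34 × 5.67×10⁻⁸ × 7.15×10^-5 × 1.35×10^13 = 18.6 W.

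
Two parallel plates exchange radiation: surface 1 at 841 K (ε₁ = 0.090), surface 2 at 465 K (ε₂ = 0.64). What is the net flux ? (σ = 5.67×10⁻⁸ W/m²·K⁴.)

q ≈ 2200 W/m²

For two large parallel gray plates, q = σ(T₁⁴ − T₂⁴) / (1/ε₁ + 1/ε₂ − 1).
1/ε₁ + 1/ε₂ − 1 = 1/0.090 + 1/0.64 − 1 = 11.67.
T₁⁴ − T₂⁴ = 5.00×10^11 − 4.68×10^10 = 4.53×10^11 K⁴.
q = 5.67×10⁻⁸ × 4.53×10^11 / 11.67 = 2200 W/m².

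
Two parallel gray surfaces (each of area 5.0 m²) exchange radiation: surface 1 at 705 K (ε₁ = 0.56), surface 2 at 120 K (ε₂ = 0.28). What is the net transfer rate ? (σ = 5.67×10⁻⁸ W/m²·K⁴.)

For two large parallel gray plates, q = σ(T₁⁴ − T₂⁴) / (1/ε₁ + 1/ε₂ − 1).
1/ε₁ + 1/ε₂ − 1 = 1/0.56 + 1/0.28 − 1 = 4.357.
T₁⁴ − T₂⁴ = 2.47×10^11 − 2.07×10^8 = 2.47×10^11 K⁴.
q = 5.67×10⁻⁸ × 2.47×10^11 / 4.357 = 3210 W/m².
Q = q·A = 3210 × 5.0 = 16100 W.

Q ≈ 16100 W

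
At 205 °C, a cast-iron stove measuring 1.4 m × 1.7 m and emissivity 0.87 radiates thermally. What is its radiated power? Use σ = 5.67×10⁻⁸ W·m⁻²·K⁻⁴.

P ≈ 6130 W

A = 1.4 × 1.7 = 2.38 m².
205 °C = 478 K.
P = εσAT⁴ = 0.87 × 5.67×10⁻⁸ × 2.38 × (478)⁴ = 0.87 × 5.67×10⁻⁸ × 2.38 × 5.22×10^10.
P = 6130 W.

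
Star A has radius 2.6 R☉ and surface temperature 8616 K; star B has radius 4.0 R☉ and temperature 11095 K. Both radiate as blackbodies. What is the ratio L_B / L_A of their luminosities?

L = 4πR²σT⁴ ∝ R²T⁴, so L_B/L_A = (4.0/2.6)² × (11095/8616)⁴ = 2.37 × 2.75 = 6.51.

L_B/L_A ≈ 6.51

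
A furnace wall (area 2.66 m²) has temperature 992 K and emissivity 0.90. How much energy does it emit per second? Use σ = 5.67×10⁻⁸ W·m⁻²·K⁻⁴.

P = εσAT⁴ = 0.90 × 5.67×10⁻⁸ × 2.66 × (992)⁴ = 0.90 × 5.67×10⁻⁸ × 2.66 × 9.68×10^11.
P = 1.31×10^5 W.

P ≈ 1.31×10^5 W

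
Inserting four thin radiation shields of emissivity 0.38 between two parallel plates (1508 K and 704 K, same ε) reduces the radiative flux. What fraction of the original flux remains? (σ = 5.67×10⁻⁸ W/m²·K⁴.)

With N identical shields there are N+1 = 5 gaps in series, each with the same radiative resistance, so the flux falls to 1/(N+1) of its unshielded value.

ratio ≈ 0.200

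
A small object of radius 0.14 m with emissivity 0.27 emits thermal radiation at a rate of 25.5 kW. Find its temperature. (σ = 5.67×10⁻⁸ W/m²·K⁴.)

A = 4πr² = 4π × (0.14)² = 0.246 m².
From P = εσAT⁴, T = (P / εσA)^(1/4) = (25500 / (0.27 × 5.67×10⁻⁸ × 0.246))^(1/4).
T = (6.76×10^12)^(1/4) = 1610 K.

T ≈ 1610 K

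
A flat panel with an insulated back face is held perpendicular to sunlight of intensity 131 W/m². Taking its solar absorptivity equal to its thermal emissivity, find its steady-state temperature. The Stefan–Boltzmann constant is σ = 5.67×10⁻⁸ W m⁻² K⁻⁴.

T ≈ 219 K

Absorbed flux αS = emitted flux εσT⁴ (one radiating face); with α = ε, T = (S/σ)^(1/4).
T = (131 / 5.67×10⁻⁸)^(1/4) = (2.31×10^9)^(1/4).
T = 219 K.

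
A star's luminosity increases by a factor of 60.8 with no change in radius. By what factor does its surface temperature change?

P ∝ T⁴ ⇒ T ∝ P^(1/4), so T scales by (60.8)^(1/4) = 2.79.

factor ≈ 2.79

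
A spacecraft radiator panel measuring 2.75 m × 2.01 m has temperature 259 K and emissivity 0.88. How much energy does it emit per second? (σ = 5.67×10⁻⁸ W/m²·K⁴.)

A = 2.75 × 2.01 = 5.53 m².
Stefan–Boltzmann: P = εσAT⁴ = 0.88 × 5.67×10⁻⁸ × 5.53 × (259)⁴ = 0.88 × 5.67×10⁻⁸ × 5.53 × 4.50×10^9.
P = 1240 W.

P ≈ 1240 W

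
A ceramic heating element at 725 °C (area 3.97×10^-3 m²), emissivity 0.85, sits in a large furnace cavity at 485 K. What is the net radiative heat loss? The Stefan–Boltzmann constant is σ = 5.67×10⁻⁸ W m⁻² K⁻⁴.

Q ≈ 179 W

Convert: 725 °C = 998 K.
Q = εσA(T⁴ − T_s⁴). T⁴ − T_s⁴ = (998)⁴ − (485)⁴ = 9.92×10^11 − 5.53×10^10 = 9.37×10^11 K⁴.
Q = 0.85 × 5.67×10⁻⁸ × 3.97×10^-3 × 9.37×10^11 = 179 W.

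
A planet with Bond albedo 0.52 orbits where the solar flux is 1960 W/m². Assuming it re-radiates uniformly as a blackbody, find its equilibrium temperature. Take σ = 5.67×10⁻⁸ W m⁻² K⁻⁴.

Power absorbed = (1−a)S·πR²; power emitted = 4πR²σT⁴. Equating and cancelling πR²:
T = ((1−a)S / 4σ)^(1/4) = (941 / (4 × 5.67×10⁻⁸))^(1/4) = (4.15×10^9)^(1/4).
T = 254 K.

T ≈ 254 K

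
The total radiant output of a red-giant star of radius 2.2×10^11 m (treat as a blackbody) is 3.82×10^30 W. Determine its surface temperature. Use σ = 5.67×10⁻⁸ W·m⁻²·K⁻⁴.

T ≈ 3240 K

A = 4πr² = 4π × (2.2×10^11)² = 6.08×10^23 m².
From P = σAT⁴, T = (P / σA)^(1/4) = (3.82×10^30 / (5.67×10⁻⁸ × 6.08×10^23))^(1/4).
T = (1.11×10^14)^(1/4) = 3240 K.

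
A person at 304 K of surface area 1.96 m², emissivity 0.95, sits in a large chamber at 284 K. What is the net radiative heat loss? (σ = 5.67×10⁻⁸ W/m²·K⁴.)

Q = εσA(T⁴ − T_s⁴). T⁴ − T_s⁴ = (304)⁴ − (284)⁴ = 8.54×10^9 − 6.51×10^9 = 2.04×10^9 K⁴.
Q = 0.95 × 5.67×10⁻⁸ × 1.96 × 2.04×10^9 = 215 W.

Q ≈ 215 W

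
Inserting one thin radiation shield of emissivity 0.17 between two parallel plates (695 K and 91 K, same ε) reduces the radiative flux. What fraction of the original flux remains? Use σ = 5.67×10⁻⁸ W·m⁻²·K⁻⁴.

With N identical shields there are N+1 = 2 gaps in series, each with the same radiative resistance, so the flux falls to 1/(N+1) of its unshielded value.

ratio ≈ 0.500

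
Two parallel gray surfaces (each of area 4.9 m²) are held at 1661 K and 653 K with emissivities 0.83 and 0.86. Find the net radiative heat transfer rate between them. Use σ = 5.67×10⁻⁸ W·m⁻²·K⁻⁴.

For two large parallel gray plates, q = σ(T₁⁴ − T₂⁴) / (1/ε₁ + 1/ε₂ − 1).
1/ε₁ + 1/ε₂ − 1 = 1/0.83 + 1/0.86 − 1 = 1.368.
T₁⁴ − T₂⁴ = 7.61×10^12 − 1.82×10^11 = 7.43×10^12 K⁴.
q = 5.67×10⁻⁸ × 7.43×10^12 / 1.368 = 3.08×10^5 W/m².
Q = q·A = 3.08×10^5 × 4.9 = 1.51×10^6 W.

Q ≈ 1.51×10^6 W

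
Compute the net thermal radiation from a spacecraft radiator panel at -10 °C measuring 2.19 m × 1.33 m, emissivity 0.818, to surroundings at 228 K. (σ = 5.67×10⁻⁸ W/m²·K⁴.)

Q ≈ 281 W

A = 2.19 × 1.33 = 2.91 m².
Convert: -10 °C = 263 K.
Q = εσA(T⁴ − T_s⁴). T⁴ − T_s⁴ = (263)⁴ − (228)⁴ = 4.78×10^9 − 2.70×10^9 = 2.08×10^9 K⁴.
Q = 0.818 × 5.67×10⁻⁸ × 2.91 × 2.08×10^9 = 281 W.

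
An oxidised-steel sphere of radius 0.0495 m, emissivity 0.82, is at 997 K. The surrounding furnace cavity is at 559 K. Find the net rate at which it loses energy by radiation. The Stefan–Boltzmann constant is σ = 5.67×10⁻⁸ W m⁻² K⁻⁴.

Q ≈ 1270 W

A = 4πr² = 4π × (0.0495)² = 0.0308 m².
Q = εσA(T⁴ − T_s⁴). T⁴ − T_s⁴ = (997)⁴ − (559)⁴ = 9.88×10^11 − 9.76×10^10 = 8.90×10^11 K⁴.
Q = 0.82 × 5.67×10⁻⁸ × 0.0308 × 8.90×10^11 = 1270 W.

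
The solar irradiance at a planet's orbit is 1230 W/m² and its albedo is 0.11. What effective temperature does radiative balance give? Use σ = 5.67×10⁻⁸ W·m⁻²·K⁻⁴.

Power absorbed = (1−a)S·πR²; power emitted = 4πR²σT⁴. Equating and cancelling πR²:
T = ((1−a)S / 4σ)^(1/4) = (1090 / (4 × 5.67×10⁻⁸))^(1/4) = (4.83×10^9)^(1/4).
T = 264 K.

T ≈ 264 K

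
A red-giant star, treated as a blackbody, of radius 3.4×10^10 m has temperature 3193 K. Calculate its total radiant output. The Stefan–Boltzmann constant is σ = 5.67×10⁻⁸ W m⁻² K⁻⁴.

A = 4πr² = 4π × (3.4×10^10)² = 1.45×10^22 m².
P = σAT⁴ = 5.67×10⁻⁸ × 1.45×10^22 × (3193)⁴ = 5.67×10⁻⁸ × 1.45×10^22 × 1.04×10^14.
P = 8.56×10^28 W.

P ≈ 8.56×10^28 W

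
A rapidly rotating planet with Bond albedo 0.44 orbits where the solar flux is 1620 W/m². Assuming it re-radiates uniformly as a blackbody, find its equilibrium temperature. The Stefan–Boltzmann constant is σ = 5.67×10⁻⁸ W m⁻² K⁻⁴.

Power absorbed = (1−a)S·πR²; power emitted = 4πR²σT⁴. Equating and cancelling πR²:
T = ((1−a)S / 4σ)^(1/4) = (907 / (4 × 5.67×10⁻⁸))^(1/4) = (4.00×10^9)^(1/4).
T = 251 K.

T ≈ 251 K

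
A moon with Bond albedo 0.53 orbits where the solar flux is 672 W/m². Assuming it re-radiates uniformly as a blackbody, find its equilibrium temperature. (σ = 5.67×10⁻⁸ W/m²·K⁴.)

T ≈ 193 K

Power absorbed = (1−a)S·πR²; power emitted = 4πR²σT⁴. Equating and cancelling πR²:
T = ((1−a)S / 4σ)^(1/4) = (316 / (4 × 5.67×10⁻⁸))^(1/4) = (1.39×10^9)^(1/4).
T = 193 K.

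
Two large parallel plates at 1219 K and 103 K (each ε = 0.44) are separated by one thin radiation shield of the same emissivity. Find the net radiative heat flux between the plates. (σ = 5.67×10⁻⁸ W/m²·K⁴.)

q ≈ 17700 W/m²

Each of the 2 gaps contributes resistance (2/ε − 1) = 2/0.44 − 1 = 3.545; total = 7.091.
q = σ(T₁⁴ − T₂⁴) / 7.091 = 5.67×10⁻⁸ × 2.21×10^12 / 7.091 = 17700 W/m².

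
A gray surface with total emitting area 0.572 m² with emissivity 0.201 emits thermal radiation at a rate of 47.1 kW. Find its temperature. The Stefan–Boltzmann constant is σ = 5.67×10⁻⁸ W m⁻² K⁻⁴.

From P = εσAT⁴, T = (P / εσA)^(1/4) = (47100 / (0.201 × 5.67×10⁻⁸ × 0.572))^(1/4).
T = (7.23×10^12)^(1/4) = 1640 K.

T ≈ 1640 K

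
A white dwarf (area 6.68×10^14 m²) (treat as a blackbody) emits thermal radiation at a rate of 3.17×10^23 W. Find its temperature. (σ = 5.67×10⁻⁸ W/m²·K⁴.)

T ≈ 9560 K

From P = σAT⁴, T = (P / σA)^(1/4) = (3.17×10^23 / (5.67×10⁻⁸ × 6.68×10^14))^(1/4).
T = (8.37×10^15)^(1/4) = 9560 K.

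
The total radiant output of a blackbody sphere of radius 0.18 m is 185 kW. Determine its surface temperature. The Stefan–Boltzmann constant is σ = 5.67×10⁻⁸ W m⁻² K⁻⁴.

T ≈ 1680 K

A = 4πr² = 4π × (0.18)² = 0.407 m².
From P = σAT⁴, T = (P / σA)^(1/4) = (1.85×10^5 / (5.67×10⁻⁸ × 0.407))^(1/4).
T = (8.01×10^12)^(1/4) = 1680 K.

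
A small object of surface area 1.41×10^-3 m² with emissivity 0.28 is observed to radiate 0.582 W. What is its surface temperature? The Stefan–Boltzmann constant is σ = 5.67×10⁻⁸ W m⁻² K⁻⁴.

T ≈ 402 K

From P = εσAT⁴, T = (P / εσA)^(1/4) = (0.582 / (0.28 × 5.67×10⁻⁸ × 1.41×10^-3))^(1/4).
T = (2.60×10^10)^(1/4) = 402 K.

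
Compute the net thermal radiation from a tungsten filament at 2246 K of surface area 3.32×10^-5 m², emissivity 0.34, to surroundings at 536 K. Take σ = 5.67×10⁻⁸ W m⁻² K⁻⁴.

Q = εσA(T⁴ − T_s⁴). T⁴ − T_s⁴ = (2246)⁴ − (536)⁴ = 2.54×10^13 − 8.25×10^10 = 2.54×10^13 K⁴.
Q = 0.34 × 5.67×10⁻⁸ × 3.32×10^-5 × 2.54×10^13 = 16.2 W.

Q ≈ 16.2 W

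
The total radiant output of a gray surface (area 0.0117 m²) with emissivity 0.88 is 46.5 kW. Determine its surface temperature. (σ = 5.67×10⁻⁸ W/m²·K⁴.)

T ≈ 2990 K

From P = εσAT⁴, T = (P / εσA)^(1/4) = (46500 / (0.88 × 5.67×10⁻⁸ × 0.0117))^(1/4).
T = (7.97×10^13)^(1/4) = 2990 K.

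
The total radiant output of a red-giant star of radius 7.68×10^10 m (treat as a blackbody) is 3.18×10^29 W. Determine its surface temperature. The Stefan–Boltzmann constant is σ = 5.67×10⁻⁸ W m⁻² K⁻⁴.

T ≈ 2950 K

A = 4πr² = 4π × (7.68×10^10)² = 7.41×10^22 m².
From P = σAT⁴, T = (P / σA)^(1/4) = (3.18×10^29 / (5.67×10⁻⁸ × 7.41×10^22))^(1/4).
T = (7.57×10^13)^(1/4) = 2950 K.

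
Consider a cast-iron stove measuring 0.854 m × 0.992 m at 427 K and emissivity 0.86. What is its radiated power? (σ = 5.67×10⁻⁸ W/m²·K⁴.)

A = 0.854 × 0.992 = 0.847 m².
P = εσAT⁴ = 0.86 × 5.67×10⁻⁸ × 0.847 × (427)⁴ = 0.86 × 5.67×10⁻⁸ × 0.847 × 3.32×10^10.
P = 1370 W.

P ≈ 1370 W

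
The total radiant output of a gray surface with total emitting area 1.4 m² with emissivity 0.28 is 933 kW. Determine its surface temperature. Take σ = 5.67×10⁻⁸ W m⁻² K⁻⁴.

T ≈ 2550 K

From P = εσAT⁴, T = (P / εσA)^(1/4) = (9.33×10^5 / (0.28 × 5.67×10⁻⁸ × 1.40))^(1/4).
T = (4.20×10^13)^(1/4) = 2550 K.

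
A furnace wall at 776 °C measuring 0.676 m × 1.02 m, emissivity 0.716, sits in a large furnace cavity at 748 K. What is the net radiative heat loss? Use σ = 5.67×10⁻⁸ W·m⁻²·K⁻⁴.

A = 0.676 × 1.02 = 0.690 m².
Convert: 776 °C = 1049 K.
Q = εσA(T⁴ − T_s⁴). T⁴ − T_s⁴ = (1049)⁴ − (748)⁴ = 1.21×10^12 − 3.13×10^11 = 8.98×10^11 K⁴.
Q = 0.716 × 5.67×10⁻⁸ × 0.690 × 8.98×10^11 = 25100 W.

Q ≈ 25100 W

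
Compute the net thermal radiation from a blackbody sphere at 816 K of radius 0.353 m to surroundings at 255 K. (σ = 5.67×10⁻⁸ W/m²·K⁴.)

Q ≈ 39000 W

A = 4πr² = 4π × (0.353)² = 1.57 m².
Q = σA(T⁴ − T_s⁴). T⁴ − T_s⁴ = (816)⁴ − (255)⁴ = 4.43×10^11 − 4.23×10^9 = 4.39×10^11 K⁴.
Q = 5.67×10⁻⁸ × 1.57 × 4.39×10^11 = 39000 W.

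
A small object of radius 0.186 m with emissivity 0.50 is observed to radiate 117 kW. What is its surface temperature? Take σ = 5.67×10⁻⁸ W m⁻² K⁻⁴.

A = 4πr² = 4π × (0.186)² = 0.435 m².
From P = εσAT⁴, T = (P / εσA)^(1/4) = (1.17×10^5 / (0.50 × 5.67×10⁻⁸ × 0.435))^(1/4).
T = (9.49×10^12)^(1/4) = 1760 K.

T ≈ 1760 K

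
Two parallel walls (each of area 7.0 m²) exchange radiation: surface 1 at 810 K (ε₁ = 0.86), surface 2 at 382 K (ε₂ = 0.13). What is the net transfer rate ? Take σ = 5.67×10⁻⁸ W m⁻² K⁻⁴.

Q ≈ 20700 W

For two large parallel gray plates, q = σ(T₁⁴ − T₂⁴) / (1/ε₁ + 1/ε₂ − 1).
1/ε₁ + 1/ε₂ − 1 = 1/0.86 + 1/0.13 − 1 = 7.855.
T₁⁴ − T₂⁴ = 4.30×10^11 − 2.13×10^10 = 4.09×10^11 K⁴.
q = 5.67×10⁻⁸ × 4.09×10^11 / 7.855 = 2950 W/m².
Q = q·A = 2950 × 7.0 = 20700 W.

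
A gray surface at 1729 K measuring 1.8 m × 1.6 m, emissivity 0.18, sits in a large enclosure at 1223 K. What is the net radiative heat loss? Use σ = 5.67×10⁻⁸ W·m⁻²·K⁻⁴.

Q ≈ 1.97×10^5 W

A = 1.8 × 1.6 = 2.88 m².
Q = εσA(T⁴ − T_s⁴). T⁴ − T_s⁴ = (1729)⁴ − (1223)⁴ = 8.94×10^12 − 2.24×10^12 = 6.70×10^12 K⁴.
Q = 0.18 × 5.67×10⁻⁸ × 2.88 × 6.70×10^12 = 1.97×10^5 W.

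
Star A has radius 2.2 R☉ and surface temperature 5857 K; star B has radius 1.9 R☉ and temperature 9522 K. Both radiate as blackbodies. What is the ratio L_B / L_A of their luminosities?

L = 4πR²σT⁴ ∝ R²T⁴, so L_B/L_A = (1.9/2.2)² × (9522/5857)⁴ = 0.746 × 6.99 = 5.21.

L_B/L_A ≈ 5.21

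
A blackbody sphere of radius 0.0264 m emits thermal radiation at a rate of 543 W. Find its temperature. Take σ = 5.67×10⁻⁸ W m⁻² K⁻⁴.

A = 4πr² = 4π × (0.0264)² = 8.76×10^-3 m².
From P = σAT⁴, T = (P / σA)^(1/4) = (543 / (5.67×10⁻⁸ × 8.76×10^-3))^(1/4).
T = (1.09×10^12)^(1/4) = 1020 K.

T ≈ 1020 K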